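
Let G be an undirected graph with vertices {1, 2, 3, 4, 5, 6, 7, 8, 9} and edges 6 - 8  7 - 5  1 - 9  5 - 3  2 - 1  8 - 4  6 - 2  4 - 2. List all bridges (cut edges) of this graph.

The edges on the cycle 6-8-4-2-6 are not bridges since each lies on that cycle.
But removing 2 - 1 disconnects 2 from 1; removing 7 - 5 disconnects 7 from 5; removing 1 - 9 disconnects 1 from 9; removing 3 - 5 disconnects 3 from 5 — these are bridges.

1-2, 1-9, 3-5, 5-7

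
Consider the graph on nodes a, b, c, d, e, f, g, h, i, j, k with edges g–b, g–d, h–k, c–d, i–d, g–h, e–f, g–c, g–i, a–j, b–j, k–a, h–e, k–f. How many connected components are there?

Starting from a we can reach a, b, c, d, e, f, g, h, i, j, k. That is one component of size 11.
Total: 1 component.

1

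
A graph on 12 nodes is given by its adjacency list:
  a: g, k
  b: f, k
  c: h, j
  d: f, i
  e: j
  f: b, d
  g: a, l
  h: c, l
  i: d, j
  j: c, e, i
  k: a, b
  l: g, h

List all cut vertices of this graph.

j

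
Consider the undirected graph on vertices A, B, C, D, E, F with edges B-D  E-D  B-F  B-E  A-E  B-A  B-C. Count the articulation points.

1

Removing B increases the component count from 1 to 3, so B is a cut vertex.
By contrast removing F leaves 1 component; it is not a cut vertex. No other vertex is a cut vertex either.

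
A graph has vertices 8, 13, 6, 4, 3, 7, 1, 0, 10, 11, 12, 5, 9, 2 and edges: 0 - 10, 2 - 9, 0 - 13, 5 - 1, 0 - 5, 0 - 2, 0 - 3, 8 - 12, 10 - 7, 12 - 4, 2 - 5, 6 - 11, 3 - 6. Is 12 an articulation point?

Deleting 12 raises the number of components from 2 to 3, so 12 is a cut vertex.

Yes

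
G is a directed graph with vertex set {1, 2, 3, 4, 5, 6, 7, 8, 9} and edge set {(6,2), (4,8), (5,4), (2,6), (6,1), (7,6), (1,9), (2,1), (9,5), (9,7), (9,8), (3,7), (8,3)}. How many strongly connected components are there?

1

{1, 2, 3, 4, 5, 6, 7, 8, 9} are all mutually reachable — one SCC of size 9.
That gives 1 strongly connected component.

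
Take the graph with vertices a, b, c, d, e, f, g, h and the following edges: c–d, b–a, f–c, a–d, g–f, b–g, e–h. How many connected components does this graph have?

2

Starting from e we can reach e, h. That is one component of size 2.
Starting from a we can reach a, b, c, d, f, g. That is one component of size 6.
Total: 2 components.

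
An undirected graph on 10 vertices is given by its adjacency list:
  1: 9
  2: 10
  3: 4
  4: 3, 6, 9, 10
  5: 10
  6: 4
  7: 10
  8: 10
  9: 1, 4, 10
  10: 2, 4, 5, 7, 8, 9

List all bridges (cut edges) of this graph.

1-9, 10-2, 10-5, 10-7, 10-8, 3-4, 4-6

The edges on the cycle 9-10-4-9 are not bridges since each lies on that cycle.
But removing 5-10 disconnects 5 from 10; removing 10-2 disconnects 10 from 2; removing 4-3 disconnects 4 from 3; removing 10-8 disconnects 10 from 8 — these are bridges.
In total 7 edges are bridges.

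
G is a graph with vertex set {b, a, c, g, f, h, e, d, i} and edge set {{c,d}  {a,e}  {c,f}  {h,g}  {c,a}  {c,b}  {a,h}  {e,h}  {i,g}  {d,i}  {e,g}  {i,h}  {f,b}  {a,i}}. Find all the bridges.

none

The edges on the cycle c-f-b-c are not bridges since each lies on that cycle.
Every edge lies on some cycle, so there are no bridges.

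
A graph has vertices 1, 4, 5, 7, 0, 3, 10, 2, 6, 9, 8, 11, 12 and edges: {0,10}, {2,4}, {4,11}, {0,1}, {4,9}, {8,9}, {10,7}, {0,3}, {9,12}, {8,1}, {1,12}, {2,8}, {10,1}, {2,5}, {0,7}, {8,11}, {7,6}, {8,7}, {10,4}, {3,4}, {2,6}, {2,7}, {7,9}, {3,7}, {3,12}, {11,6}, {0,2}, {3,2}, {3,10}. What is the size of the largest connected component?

13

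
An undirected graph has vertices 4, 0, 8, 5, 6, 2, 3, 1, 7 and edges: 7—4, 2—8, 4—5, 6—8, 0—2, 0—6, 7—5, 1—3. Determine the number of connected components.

3

Starting from 1 we can reach 1, 3. That is one component of size 2.
Starting from 4 we can reach 4, 5, 7. That is one component of size 3.
Starting from 0 we can reach 0, 2, 6, 8. That is one component of size 4.
Total: 3 components.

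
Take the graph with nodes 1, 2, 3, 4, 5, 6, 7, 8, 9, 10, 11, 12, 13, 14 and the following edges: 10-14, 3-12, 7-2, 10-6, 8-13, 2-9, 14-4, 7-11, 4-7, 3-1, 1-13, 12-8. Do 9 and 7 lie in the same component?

Yes

From 9 we can reach 2, 4, 6, 7, 9, 10, 11, 14, which includes 7.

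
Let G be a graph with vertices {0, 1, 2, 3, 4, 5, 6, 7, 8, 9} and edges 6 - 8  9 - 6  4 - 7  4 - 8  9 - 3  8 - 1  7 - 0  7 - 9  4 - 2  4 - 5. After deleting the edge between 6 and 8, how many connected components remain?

1

6 and 8 are still connected via 6-9-7-4-8, so the component count stays at 1.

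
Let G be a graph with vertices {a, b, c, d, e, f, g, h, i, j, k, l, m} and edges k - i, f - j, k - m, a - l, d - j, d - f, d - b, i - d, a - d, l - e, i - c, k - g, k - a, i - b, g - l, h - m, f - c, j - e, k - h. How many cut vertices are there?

1

Removing k increases the component count from 1 to 2, so k is a cut vertex.
By contrast removing d leaves 1 component; it is not a cut vertex. No other vertex is a cut vertex either.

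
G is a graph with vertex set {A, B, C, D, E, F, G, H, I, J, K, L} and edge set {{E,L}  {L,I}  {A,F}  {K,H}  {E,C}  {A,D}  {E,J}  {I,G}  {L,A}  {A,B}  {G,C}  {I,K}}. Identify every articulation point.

A, E, I, K, L

Removing A increases the component count from 1 to 4, so A is a cut vertex.
Removing E increases the component count from 1 to 2, so E is a cut vertex.
Removing I increases the component count from 1 to 2, so I is a cut vertex.
Likewise K, L are cut vertices.
By contrast removing C leaves 1 component; it is not a cut vertex. No other vertex is a cut vertex either.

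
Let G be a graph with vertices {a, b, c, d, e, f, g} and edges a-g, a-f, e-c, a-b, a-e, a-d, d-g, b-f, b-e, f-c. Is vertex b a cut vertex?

Deleting b leaves 1 component (was 1) (its neighbors a, e, f remain connected to each other), so b is not a cut vertex.

No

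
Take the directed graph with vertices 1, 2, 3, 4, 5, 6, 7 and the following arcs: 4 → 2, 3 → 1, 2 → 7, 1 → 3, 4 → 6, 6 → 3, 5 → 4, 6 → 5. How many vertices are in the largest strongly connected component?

3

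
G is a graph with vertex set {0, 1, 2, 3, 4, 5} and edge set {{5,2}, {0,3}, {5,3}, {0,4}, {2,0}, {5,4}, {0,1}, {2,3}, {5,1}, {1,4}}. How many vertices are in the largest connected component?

Starting from 0 we can reach 0, 1, 2, 3, 4, 5. That is one component of size 6.
The largest has 6 vertices.

6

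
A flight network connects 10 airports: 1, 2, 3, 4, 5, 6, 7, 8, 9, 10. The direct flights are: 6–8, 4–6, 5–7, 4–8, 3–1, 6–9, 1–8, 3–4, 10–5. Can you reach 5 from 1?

No

The component containing 1 is {1, 3, 4, 6, 8, 9}, and 5 is not in it.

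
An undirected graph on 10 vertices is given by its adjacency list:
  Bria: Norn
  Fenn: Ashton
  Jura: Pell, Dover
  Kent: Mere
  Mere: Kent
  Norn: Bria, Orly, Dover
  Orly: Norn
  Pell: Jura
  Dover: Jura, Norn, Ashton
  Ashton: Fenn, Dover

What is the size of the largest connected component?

8

Starting from Kent we can reach Kent, Mere. That is one component of size 2.
Starting from Bria we can reach Bria, Fenn, Jura, Norn, Orly, Pell, Dover, Ashton. That is one component of size 8.
The largest has 8 vertices.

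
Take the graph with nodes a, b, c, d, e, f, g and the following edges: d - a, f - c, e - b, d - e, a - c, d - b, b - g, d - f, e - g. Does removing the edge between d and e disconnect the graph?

No

After removing d - e, the path d-b-e still connects them, so the edge is not a bridge.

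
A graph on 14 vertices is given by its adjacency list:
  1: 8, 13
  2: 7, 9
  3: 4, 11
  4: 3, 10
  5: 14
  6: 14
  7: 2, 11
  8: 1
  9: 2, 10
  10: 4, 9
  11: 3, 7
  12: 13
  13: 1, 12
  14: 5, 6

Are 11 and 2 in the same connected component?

Yes

From 11 we can reach 2, 3, 4, 7, 9, 10, 11, which includes 2.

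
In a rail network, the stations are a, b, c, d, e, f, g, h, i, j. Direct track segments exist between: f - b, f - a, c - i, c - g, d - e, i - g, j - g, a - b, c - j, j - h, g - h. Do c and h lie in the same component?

From c we can reach c, g, h, i, j, which includes h.

Yes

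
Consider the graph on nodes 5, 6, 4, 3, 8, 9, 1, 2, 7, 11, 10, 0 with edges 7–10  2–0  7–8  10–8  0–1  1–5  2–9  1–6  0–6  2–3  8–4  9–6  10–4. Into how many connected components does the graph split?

3

11 is isolated — a component by itself.
Starting from 4 we can reach 4, 7, 8, 10. That is one component of size 4.
Starting from 0 we can reach 0, 1, 2, 3, 5, 6, 9. That is one component of size 7.
Total: 3 components.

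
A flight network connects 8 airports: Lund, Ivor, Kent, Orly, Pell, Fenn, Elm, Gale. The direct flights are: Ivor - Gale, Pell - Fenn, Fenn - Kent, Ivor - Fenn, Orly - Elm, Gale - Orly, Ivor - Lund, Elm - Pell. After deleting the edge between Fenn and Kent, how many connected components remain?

2

Before removal there is 1 component.
Fenn - Kent is a bridge — removing it separates Fenn's side from Kent's side.
After removal: 2 components.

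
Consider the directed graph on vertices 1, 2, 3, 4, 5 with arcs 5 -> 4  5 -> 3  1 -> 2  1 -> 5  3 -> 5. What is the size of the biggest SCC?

2

{3, 5} are all mutually reachable — one SCC of size 2.
{1} is an SCC by itself.
{4} is an SCC by itself.
{2} is an SCC by itself.
The largest has 2 vertices.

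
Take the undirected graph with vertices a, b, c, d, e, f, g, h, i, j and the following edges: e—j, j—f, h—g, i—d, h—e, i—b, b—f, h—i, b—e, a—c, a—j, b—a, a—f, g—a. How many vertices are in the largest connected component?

10

Starting from a we can reach a, b, c, d, e, f, g, h, i, j. That is one component of size 10.
The largest has 10 vertices.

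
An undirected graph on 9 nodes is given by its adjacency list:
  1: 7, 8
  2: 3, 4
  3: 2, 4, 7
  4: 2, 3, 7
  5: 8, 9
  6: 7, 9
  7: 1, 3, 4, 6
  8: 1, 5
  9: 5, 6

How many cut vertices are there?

1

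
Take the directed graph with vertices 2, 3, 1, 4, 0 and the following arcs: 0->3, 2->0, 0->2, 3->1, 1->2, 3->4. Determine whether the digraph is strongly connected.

There is no directed path from 4 to 1, so the graph is not strongly connected.

No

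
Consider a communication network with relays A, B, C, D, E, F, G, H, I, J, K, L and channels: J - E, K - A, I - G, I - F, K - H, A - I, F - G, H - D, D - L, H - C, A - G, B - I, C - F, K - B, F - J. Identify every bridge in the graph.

The edges on the cycle K-H-C-F-I-A-K are not bridges since each lies on that cycle.
But removing J - E disconnects J from E; removing F - J disconnects F from J; removing L - D disconnects L from D; removing H - D disconnects H from D — these are bridges.

D-H, D-L, E-J, F-J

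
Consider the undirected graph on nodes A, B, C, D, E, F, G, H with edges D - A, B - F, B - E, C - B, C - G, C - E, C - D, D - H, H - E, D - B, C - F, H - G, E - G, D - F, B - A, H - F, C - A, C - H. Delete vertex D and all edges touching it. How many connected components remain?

1

With D gone, the remaining components are: {A, B, C, E, F, G, H}.
That is 1 component.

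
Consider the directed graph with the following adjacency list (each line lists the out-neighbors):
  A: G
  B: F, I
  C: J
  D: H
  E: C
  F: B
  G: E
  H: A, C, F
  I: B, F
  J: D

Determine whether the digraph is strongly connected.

No

There is no directed path from F to D, so the graph is not strongly connected.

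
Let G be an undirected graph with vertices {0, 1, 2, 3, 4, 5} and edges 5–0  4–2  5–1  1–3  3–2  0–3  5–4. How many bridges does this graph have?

The edges on the cycle 5-0-3-2-4-5 are not bridges since each lies on that cycle.
Every edge lies on some cycle, so there are no bridges.

0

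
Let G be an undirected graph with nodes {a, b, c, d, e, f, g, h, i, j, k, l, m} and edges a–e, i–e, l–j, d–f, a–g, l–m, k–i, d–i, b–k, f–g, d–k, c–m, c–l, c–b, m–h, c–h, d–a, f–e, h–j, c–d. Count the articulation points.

1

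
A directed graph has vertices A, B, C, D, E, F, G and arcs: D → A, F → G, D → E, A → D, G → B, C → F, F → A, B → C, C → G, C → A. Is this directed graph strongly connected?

No

There is no directed path from E to D, so the graph is not strongly connected.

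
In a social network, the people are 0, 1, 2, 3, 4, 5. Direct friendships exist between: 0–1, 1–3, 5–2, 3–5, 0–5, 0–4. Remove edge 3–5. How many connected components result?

3 and 5 are still connected via 3-1-0-5, so the component count stays at 1.

1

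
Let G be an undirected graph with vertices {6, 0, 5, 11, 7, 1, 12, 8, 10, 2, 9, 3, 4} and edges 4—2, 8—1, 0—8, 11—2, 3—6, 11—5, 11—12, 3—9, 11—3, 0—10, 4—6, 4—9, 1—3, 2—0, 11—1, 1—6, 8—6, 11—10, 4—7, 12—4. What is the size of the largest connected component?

Starting from 0 we can reach 0, 1, 2, 3, 4, 5, 6, 7, 8, 9, 10, 11, 12. That is one component of size 13.
The largest has 13 vertices.

13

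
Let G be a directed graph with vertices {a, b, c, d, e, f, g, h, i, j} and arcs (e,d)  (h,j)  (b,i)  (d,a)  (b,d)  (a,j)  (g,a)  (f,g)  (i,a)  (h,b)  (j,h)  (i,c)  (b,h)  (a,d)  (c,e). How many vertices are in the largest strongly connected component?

{a, b, c, d, e, h, i, j} are all mutually reachable — one SCC of size 8.
{f} is an SCC by itself.
{g} is an SCC by itself.
The largest has 8 vertices.

8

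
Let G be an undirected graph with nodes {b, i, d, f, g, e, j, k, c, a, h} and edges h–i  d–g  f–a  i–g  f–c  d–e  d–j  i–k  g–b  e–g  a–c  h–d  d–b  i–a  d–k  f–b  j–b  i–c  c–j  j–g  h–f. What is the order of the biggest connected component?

Starting from a we can reach a, b, c, d, e, f, g, h, i, j, k. That is one component of size 11.
The largest has 11 vertices.

11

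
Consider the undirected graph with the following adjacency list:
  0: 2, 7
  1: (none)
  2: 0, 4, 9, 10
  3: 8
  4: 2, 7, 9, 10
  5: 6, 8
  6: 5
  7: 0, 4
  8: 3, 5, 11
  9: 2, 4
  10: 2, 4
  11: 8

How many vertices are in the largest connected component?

1 is isolated — a component by itself.
Starting from 3 we can reach 3, 5, 6, 8, 11. That is one component of size 5.
Starting from 0 we can reach 0, 2, 4, 7, 9, 10. That is one component of size 6.
The largest has 6 vertices.

6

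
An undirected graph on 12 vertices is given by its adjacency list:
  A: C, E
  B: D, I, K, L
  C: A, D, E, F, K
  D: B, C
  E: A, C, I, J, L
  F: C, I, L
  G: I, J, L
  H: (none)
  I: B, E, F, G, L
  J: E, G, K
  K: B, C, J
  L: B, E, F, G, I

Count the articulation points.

Removing B, for instance, still leaves 2 components. No single vertex removal increases the component count — the graph has no articulation points.

0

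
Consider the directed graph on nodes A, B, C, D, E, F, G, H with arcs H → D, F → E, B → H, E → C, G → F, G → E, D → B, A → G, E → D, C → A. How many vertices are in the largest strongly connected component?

{A, C, E, F, G} are all mutually reachable — one SCC of size 5.
{B, D, H} are all mutually reachable — one SCC of size 3.
The largest has 5 vertices.

5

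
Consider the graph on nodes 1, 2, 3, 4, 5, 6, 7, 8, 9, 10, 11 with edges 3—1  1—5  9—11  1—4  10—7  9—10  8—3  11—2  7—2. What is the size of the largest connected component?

5

6 is isolated — a component by itself.
Starting from 1 we can reach 1, 3, 4, 5, 8. That is one component of size 5.
Starting from 2 we can reach 2, 7, 9, 10, 11. That is one component of size 5.
The largest has 5 vertices.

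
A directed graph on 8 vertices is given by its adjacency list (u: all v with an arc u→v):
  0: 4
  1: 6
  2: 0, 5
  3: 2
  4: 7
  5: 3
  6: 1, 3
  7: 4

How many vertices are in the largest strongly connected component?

3

{2, 3, 5} are all mutually reachable — one SCC of size 3.
{4, 7} are all mutually reachable — one SCC of size 2.
{1, 6} are all mutually reachable — one SCC of size 2.
{0} is an SCC by itself.
The largest has 3 vertices.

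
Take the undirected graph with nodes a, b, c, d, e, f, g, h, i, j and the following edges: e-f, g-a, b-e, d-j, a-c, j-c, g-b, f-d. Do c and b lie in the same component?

From c we can reach a, b, c, d, e, f, g, j, which includes b.

Yes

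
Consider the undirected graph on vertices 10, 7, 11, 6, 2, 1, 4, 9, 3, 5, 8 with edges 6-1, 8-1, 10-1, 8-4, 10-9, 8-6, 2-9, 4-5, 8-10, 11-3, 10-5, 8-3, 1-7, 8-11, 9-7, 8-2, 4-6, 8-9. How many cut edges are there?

0

The edges on the cycle 8-11-3-8 are not bridges since each lies on that cycle.
Every edge lies on some cycle, so there are no bridges.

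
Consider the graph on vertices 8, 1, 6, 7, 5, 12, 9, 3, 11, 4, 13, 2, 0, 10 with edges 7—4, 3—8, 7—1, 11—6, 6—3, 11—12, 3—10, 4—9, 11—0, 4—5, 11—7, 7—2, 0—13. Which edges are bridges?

removing 11—0 disconnects 11 from 0; removing 5—4 disconnects 5 from 4; removing 2—7 disconnects 2 from 7; removing 0—13 disconnects 0 from 13 — these are bridges.
In total 13 edges are bridges.

0-11, 0-13, 1-7, 10-3, 11-12, 11-6, 11-7, 2-7, 3-6, 3-8, 4-5, 4-7, 4-9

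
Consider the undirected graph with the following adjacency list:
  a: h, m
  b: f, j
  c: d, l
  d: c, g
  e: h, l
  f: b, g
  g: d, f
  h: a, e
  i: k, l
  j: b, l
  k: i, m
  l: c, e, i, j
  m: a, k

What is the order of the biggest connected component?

Starting from a we can reach a, b, c, d, e, f, g, h, i, j, k, l, m. That is one component of size 13.
The largest has 13 vertices.

13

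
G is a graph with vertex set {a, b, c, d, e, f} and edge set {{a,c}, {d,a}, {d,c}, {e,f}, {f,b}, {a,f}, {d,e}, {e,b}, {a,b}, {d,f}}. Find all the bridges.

none

The edges on the cycle d-e-b-a-d are not bridges since each lies on that cycle.
Every edge lies on some cycle, so there are no bridges.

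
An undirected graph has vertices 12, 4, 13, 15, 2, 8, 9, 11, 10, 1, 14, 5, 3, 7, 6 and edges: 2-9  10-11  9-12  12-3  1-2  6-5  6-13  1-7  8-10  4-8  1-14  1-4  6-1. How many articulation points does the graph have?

8

Removing 1 increases the component count from 2 to 6, so 1 is a cut vertex.
Removing 2 increases the component count from 2 to 3, so 2 is a cut vertex.
Removing 4 increases the component count from 2 to 3, so 4 is a cut vertex.
Likewise 6, 8, 9, 10, 12 are cut vertices.
By contrast removing 5 leaves 2 components; it is not a cut vertex. No other vertex is a cut vertex either.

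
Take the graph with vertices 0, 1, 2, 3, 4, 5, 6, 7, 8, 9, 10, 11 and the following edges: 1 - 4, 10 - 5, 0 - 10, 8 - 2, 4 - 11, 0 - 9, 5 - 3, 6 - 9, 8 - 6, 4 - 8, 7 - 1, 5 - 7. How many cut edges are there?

3

The edges on the cycle 0-10-5-7-1-4-8-6-9-0 are not bridges since each lies on that cycle.
But removing 2 - 8 disconnects 2 from 8; removing 11 - 4 disconnects 11 from 4; removing 5 - 3 disconnects 5 from 3 — these are bridges.
That makes 3 bridges.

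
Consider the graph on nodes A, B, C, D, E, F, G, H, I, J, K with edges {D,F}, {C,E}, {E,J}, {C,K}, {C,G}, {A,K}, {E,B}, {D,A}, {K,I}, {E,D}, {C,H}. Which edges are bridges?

B-E, C-G, C-H, D-F, E-J, I-K

The edges on the cycle C-E-D-A-K-C are not bridges since each lies on that cycle.
But removing D—F disconnects D from F; removing C—H disconnects C from H; removing J—E disconnects J from E; removing I—K disconnects I from K — these are bridges.
In total 6 edges are bridges.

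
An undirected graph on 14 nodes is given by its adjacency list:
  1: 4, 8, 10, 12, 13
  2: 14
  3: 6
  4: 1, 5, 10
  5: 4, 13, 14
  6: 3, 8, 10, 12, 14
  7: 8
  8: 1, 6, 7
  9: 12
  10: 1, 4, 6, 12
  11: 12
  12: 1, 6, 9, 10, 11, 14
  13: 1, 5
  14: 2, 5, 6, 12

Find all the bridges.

11-12, 12-9, 14-2, 3-6, 7-8

The edges on the cycle 6-8-1-13-5-14-6 are not bridges since each lies on that cycle.
But removing 7-8 disconnects 7 from 8; removing 14-2 disconnects 14 from 2; removing 6-3 disconnects 6 from 3; removing 12-9 disconnects 12 from 9 — these are bridges.
In total 5 edges are bridges.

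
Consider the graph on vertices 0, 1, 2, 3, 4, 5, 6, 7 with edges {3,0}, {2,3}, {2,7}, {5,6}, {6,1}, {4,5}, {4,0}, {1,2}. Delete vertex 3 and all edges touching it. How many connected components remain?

With 3 gone, the remaining components are: {0, 1, 2, 4, 5, 6, 7}.
That is 1 component.

1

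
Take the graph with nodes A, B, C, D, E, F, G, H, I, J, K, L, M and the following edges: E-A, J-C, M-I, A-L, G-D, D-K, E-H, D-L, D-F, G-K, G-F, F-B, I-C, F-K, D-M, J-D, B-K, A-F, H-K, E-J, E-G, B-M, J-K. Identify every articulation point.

none

Removing M, for instance, still leaves 1 component. No single vertex removal increases the component count — the graph has no articulation points.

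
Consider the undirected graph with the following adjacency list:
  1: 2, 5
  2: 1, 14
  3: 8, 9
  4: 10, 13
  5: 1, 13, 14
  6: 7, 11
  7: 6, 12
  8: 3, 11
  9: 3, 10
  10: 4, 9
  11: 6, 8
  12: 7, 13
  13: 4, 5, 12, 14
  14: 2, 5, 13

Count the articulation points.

1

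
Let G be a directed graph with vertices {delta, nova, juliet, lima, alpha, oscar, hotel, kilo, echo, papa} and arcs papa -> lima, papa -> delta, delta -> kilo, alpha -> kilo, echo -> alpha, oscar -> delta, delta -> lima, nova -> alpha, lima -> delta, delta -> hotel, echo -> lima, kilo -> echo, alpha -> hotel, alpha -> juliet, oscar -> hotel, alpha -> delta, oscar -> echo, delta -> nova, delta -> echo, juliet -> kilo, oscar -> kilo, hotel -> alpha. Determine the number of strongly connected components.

3

{echo, kilo, lima, nova, alpha, delta, hotel, juliet} are all mutually reachable — one SCC of size 8.
{oscar} is an SCC by itself.
{papa} is an SCC by itself.
That gives 3 strongly connected components.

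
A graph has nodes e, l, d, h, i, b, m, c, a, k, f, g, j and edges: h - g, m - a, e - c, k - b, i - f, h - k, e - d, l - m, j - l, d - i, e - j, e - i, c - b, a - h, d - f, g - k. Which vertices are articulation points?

e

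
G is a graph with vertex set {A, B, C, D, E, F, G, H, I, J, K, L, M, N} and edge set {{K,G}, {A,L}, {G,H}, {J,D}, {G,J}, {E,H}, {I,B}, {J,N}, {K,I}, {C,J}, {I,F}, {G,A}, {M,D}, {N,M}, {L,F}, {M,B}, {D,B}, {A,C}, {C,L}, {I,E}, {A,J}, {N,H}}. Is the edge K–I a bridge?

No

After removing K–I, the path K-G-H-E-I still connects them, so the edge is not a bridge.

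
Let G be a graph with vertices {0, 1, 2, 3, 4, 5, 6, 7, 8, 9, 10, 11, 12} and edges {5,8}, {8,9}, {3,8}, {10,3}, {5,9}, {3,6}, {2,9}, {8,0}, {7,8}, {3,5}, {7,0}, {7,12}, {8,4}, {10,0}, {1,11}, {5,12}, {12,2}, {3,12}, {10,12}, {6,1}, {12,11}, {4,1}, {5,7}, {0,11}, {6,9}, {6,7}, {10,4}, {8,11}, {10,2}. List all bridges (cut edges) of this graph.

The edges on the cycle 3-6-1-4-8-7-5-3 are not bridges since each lies on that cycle.
Every edge lies on some cycle, so there are no bridges.

none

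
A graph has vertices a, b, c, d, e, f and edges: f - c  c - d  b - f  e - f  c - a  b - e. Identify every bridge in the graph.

The edges on the cycle b-e-f-b are not bridges since each lies on that cycle.
But removing c - a disconnects c from a; removing f - c disconnects f from c; removing c - d disconnects c from d — these are bridges.

a-c, c-d, c-f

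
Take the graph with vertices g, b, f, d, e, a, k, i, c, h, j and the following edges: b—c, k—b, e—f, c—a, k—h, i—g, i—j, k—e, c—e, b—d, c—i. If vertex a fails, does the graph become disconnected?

No

Deleting a leaves 1 component (was 1), so a is not a cut vertex.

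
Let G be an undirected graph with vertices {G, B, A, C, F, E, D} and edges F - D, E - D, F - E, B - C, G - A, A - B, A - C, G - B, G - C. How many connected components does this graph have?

2

Starting from D we can reach D, E, F. That is one component of size 3.
Starting from A we can reach A, B, C, G. That is one component of size 4.
Total: 2 components.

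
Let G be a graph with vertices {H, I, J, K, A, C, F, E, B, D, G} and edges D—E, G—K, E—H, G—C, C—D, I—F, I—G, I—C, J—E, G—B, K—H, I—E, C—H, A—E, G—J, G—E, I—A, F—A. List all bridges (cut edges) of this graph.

B-G

The edges on the cycle I-F-A-E-D-C-I are not bridges since each lies on that cycle.
But removing G—B disconnects G from B — this is a bridge.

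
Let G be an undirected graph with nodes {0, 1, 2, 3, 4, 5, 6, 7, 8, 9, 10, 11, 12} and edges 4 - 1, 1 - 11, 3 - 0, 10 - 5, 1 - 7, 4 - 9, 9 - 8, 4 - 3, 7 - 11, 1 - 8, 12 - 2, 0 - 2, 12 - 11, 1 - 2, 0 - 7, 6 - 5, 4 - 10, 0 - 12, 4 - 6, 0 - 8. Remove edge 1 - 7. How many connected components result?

1

1 and 7 are still connected via 1-11-7, so the component count stays at 1.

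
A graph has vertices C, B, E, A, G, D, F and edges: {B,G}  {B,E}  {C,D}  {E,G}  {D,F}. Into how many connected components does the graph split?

3

A is isolated — a component by itself.
Starting from B we can reach B, E, G. That is one component of size 3.
Starting from C we can reach C, D, F. That is one component of size 3.
Total: 3 components.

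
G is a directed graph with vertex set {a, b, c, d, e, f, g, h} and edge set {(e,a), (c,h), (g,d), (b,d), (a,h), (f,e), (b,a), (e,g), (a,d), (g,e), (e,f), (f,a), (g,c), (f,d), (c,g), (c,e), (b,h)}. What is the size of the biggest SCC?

{c, e, f, g} are all mutually reachable — one SCC of size 4.
{b} is an SCC by itself.
{d} is an SCC by itself.
{a} is an SCC by itself.
{h} is an SCC by itself.
The largest has 4 vertices.

4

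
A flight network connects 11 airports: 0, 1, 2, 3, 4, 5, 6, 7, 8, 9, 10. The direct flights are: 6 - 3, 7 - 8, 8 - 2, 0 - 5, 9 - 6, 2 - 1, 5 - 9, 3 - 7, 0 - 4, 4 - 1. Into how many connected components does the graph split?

2

10 is isolated — a component by itself.
Starting from 0 we can reach 0, 1, 2, 3, 4, 5, 6, 7, 8, 9. That is one component of size 10.
Total: 2 components.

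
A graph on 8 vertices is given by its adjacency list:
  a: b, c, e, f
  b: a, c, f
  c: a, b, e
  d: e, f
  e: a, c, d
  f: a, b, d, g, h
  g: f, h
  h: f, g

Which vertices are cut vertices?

f

Removing f increases the component count from 1 to 2, so f is a cut vertex.
By contrast removing g leaves 1 component; it is not a cut vertex. No other vertex is a cut vertex either.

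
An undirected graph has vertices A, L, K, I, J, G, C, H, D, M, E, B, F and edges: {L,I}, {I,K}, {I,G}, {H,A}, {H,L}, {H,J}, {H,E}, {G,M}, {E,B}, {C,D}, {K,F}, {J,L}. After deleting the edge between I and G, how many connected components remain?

3

Before removal there are 2 components.
I—G is a bridge — removing it separates I's side from G's side.
After removal: 3 components.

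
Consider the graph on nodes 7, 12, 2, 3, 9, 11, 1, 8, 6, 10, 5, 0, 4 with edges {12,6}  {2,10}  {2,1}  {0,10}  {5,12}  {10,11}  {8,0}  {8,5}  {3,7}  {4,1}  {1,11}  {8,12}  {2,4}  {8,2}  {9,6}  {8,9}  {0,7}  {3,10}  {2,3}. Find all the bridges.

The edges on the cycle 2-4-1-2 are not bridges since each lies on that cycle.
Every edge lies on some cycle, so there are no bridges.

none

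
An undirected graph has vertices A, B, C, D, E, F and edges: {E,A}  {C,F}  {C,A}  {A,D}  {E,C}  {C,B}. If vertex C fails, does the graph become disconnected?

Deleting C raises the number of components from 1 to 3, so C is a cut vertex.

Yes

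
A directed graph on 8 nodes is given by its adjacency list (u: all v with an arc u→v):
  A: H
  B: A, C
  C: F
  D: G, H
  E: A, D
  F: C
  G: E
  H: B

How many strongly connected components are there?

{D, E, G} are all mutually reachable — one SCC of size 3.
{A, B, H} are all mutually reachable — one SCC of size 3.
{C, F} are all mutually reachable — one SCC of size 2.
That gives 3 strongly connected components.

3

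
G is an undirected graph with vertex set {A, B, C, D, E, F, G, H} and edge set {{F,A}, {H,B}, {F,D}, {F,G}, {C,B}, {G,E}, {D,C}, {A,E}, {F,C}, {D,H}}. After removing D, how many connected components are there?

1

With D gone, the remaining components are: {A, B, C, E, F, G, H}.
That is 1 component.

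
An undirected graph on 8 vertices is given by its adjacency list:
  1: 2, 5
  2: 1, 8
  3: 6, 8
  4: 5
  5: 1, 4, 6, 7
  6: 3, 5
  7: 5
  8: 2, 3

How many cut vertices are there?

1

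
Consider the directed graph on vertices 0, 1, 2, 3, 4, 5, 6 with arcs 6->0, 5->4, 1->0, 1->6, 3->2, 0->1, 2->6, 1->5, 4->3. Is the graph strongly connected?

Yes

From 3 we can reach every vertex (0, 1, 2, 3, 4, 5, 6), and every vertex can reach 3 (0, 1, 2, 3, 4, 5, 6). So the whole graph is one strongly connected component.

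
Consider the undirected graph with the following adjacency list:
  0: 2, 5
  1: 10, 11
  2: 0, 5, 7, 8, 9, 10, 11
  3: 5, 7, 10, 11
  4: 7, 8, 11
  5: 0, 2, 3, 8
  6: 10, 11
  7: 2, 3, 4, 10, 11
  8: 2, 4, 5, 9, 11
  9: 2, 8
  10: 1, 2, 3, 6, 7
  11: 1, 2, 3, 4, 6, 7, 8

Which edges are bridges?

none

The edges on the cycle 11-3-7-4-11 are not bridges since each lies on that cycle.
Every edge lies on some cycle, so there are no bridges.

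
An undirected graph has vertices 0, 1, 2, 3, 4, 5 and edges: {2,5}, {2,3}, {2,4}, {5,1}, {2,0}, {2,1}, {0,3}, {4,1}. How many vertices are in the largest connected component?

6

Starting from 0 we can reach 0, 1, 2, 3, 4, 5. That is one component of size 6.
The largest has 6 vertices.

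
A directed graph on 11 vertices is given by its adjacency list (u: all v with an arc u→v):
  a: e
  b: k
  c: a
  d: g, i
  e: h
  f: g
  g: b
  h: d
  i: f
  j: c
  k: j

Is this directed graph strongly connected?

Yes

From a we can reach every vertex (a, b, c, d, e, f, g, h, i, j, k), and every vertex can reach a (a, b, c, d, e, f, g, h, i, j, k). So the whole graph is one strongly connected component.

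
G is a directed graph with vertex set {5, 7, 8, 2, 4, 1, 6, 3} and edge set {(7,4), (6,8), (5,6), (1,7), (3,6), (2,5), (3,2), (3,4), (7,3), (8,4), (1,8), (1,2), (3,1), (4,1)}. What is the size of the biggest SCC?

8

{1, 2, 3, 4, 5, 6, 7, 8} are all mutually reachable — one SCC of size 8.
The largest has 8 vertices.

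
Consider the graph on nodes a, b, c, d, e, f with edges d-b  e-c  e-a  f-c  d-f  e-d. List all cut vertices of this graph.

d, e

Removing d increases the component count from 1 to 2, so d is a cut vertex.
Removing e increases the component count from 1 to 2, so e is a cut vertex.
By contrast removing a leaves 1 component; it is not a cut vertex. No other vertex is a cut vertex either.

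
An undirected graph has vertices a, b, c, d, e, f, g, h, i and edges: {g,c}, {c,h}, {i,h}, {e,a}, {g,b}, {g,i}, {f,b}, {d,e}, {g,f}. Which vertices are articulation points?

Removing e increases the component count from 2 to 3, so e is a cut vertex.
Removing g increases the component count from 2 to 3, so g is a cut vertex.
By contrast removing c leaves 2 components; it is not a cut vertex. No other vertex is a cut vertex either.

e, g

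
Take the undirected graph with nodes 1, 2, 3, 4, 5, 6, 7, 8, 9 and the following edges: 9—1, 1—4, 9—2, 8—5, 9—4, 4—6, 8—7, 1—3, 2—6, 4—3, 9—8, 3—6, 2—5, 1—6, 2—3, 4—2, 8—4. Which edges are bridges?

The edges on the cycle 8-4-2-5-8 are not bridges since each lies on that cycle.
But removing 7—8 disconnects 7 from 8 — this is a bridge.

7-8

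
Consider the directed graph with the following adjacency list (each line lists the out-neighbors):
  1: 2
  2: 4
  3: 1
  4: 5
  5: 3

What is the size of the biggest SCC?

{1, 2, 3, 4, 5} are all mutually reachable — one SCC of size 5.
The largest has 5 vertices.

5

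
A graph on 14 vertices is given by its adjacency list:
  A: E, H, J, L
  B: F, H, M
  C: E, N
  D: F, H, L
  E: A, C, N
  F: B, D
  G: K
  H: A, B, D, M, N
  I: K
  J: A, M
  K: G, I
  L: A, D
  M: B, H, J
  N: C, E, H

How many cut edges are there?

The edges on the cycle H-A-E-N-H are not bridges since each lies on that cycle.
But removing K-I disconnects K from I; removing G-K disconnects G from K — these are bridges.
That makes 2 bridges.

2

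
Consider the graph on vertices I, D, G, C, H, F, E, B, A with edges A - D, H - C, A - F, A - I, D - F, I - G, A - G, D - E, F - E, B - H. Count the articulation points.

Removing A increases the component count from 2 to 3, so A is a cut vertex.
Removing H increases the component count from 2 to 3, so H is a cut vertex.
By contrast removing F leaves 2 components; it is not a cut vertex. No other vertex is a cut vertex either.

2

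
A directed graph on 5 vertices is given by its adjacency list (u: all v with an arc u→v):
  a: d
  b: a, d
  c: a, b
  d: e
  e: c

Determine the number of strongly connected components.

{a, b, c, d, e} are all mutually reachable — one SCC of size 5.
That gives 1 strongly connected component.

1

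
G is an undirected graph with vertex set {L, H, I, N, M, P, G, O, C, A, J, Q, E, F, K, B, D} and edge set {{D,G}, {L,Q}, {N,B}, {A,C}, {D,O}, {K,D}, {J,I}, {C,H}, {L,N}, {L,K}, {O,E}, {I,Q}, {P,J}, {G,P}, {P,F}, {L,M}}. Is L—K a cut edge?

No

After removing L—K, the path L-Q-I-J-P-G-D-K still connects them, so the edge is not a bridge.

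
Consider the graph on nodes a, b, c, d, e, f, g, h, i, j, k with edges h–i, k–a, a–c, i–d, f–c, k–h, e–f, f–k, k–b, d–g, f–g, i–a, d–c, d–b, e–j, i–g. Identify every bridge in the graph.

e-f, e-j

The edges on the cycle f-k-h-i-d-c-f are not bridges since each lies on that cycle.
But removing e–j disconnects e from j; removing f–e disconnects f from e — these are bridges.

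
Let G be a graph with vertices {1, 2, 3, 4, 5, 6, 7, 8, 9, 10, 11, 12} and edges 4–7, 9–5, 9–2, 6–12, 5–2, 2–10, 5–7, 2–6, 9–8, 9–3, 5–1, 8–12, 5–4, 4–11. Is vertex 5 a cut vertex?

Yes

Deleting 5 raises the number of components from 1 to 3, so 5 is a cut vertex.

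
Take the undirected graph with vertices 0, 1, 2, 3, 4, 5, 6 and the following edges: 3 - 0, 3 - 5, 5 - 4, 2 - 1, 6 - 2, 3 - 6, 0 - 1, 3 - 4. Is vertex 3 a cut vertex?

Deleting 3 raises the number of components from 1 to 2, so 3 is a cut vertex.

Yes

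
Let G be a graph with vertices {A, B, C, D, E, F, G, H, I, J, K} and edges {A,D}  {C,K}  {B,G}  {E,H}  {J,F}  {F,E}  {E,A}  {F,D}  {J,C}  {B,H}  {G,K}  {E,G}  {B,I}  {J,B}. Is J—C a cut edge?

No

After removing J—C, the path J-B-G-K-C still connects them, so the edge is not a bridge.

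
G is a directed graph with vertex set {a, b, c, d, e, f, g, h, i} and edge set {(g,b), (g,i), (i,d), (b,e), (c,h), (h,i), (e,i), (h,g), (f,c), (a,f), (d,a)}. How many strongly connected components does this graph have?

{a, b, c, d, e, f, g, h, i} are all mutually reachable — one SCC of size 9.
That gives 1 strongly connected component.

1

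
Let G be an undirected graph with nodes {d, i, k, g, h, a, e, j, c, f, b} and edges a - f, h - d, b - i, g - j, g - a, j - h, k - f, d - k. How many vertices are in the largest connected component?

7

e is isolated — a component by itself.
c is isolated — a component by itself.
Starting from b we can reach b, i. That is one component of size 2.
Starting from a we can reach a, d, f, g, h, j, k. That is one component of size 7.
The largest has 7 vertices.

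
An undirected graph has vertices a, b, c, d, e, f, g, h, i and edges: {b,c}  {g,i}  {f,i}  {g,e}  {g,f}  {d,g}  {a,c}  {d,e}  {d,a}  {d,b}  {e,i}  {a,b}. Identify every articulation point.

d

Removing d increases the component count from 2 to 3, so d is a cut vertex.
By contrast removing g leaves 2 components; it is not a cut vertex. No other vertex is a cut vertex either.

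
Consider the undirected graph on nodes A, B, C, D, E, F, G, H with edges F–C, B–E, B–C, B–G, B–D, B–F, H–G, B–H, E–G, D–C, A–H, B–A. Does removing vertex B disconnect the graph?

Deleting B raises the number of components from 1 to 2, so B is a cut vertex.

Yes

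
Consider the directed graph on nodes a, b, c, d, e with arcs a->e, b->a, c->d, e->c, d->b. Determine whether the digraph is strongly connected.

Yes

From b we can reach every vertex (a, b, c, d, e), and every vertex can reach b (a, b, c, d, e). So the whole graph is one strongly connected component.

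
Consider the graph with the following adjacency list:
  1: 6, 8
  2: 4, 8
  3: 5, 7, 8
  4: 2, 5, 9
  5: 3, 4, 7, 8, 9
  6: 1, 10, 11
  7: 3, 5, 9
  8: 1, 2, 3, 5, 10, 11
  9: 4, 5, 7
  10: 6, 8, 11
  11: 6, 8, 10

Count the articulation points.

1

Removing 8 increases the component count from 1 to 2, so 8 is a cut vertex.
By contrast removing 3 leaves 1 component; it is not a cut vertex. No other vertex is a cut vertex either.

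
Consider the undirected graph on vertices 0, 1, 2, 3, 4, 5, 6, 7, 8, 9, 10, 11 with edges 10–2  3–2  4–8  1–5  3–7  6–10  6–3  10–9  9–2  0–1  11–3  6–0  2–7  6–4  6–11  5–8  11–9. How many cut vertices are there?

1

Removing 6 increases the component count from 1 to 2, so 6 is a cut vertex.
By contrast removing 10 leaves 1 component; it is not a cut vertex. No other vertex is a cut vertex either.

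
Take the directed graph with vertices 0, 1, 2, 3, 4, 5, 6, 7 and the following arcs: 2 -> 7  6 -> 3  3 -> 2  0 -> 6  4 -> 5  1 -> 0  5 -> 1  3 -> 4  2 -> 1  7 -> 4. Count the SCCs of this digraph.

{0, 1, 2, 3, 4, 5, 6, 7} are all mutually reachable — one SCC of size 8.
That gives 1 strongly connected component.

1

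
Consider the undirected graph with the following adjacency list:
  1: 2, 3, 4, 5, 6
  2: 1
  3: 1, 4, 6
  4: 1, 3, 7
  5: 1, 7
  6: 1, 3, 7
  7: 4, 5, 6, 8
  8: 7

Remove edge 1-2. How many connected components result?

2

Before removal there is 1 component.
1-2 is a bridge — removing it separates 1's side from 2's side.
After removal: 2 components.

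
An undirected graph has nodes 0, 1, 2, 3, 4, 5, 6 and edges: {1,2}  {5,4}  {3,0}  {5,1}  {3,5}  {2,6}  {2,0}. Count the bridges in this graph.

2

The edges on the cycle 3-5-1-2-0-3 are not bridges since each lies on that cycle.
But removing 5 - 4 disconnects 5 from 4; removing 2 - 6 disconnects 2 from 6 — these are bridges.
That makes 2 bridges.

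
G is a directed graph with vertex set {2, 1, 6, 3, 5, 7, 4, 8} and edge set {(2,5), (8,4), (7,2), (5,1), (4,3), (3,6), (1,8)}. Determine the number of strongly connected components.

{6} is an SCC by itself.
{7} is an SCC by itself.
{2} is an SCC by itself.
{1} is an SCC by itself.
{8} is an SCC by itself.
(and 3 more singleton SCCs)
That gives 8 strongly connected components.

8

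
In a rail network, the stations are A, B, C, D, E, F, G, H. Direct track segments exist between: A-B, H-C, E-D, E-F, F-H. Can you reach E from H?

From H we can reach C, D, E, F, H, which includes E.

Yes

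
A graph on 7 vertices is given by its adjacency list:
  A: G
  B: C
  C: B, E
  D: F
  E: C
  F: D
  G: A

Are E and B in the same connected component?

From E we can reach B, C, E, which includes B.

Yes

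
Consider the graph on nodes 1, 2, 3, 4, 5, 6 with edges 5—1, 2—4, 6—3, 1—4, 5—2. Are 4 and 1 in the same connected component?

Yes

From 4 we can reach 1, 2, 4, 5, which includes 1.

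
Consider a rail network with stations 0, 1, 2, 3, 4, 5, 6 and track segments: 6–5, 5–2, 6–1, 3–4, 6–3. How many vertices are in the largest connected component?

6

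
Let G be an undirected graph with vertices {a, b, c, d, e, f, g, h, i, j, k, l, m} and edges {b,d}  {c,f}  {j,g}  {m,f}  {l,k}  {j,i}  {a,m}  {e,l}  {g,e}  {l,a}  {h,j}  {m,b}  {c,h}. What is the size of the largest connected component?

Starting from a we can reach a, b, c, d, e, f, g, h, i, j, k, l, m. That is one component of size 13.
The largest has 13 vertices.

13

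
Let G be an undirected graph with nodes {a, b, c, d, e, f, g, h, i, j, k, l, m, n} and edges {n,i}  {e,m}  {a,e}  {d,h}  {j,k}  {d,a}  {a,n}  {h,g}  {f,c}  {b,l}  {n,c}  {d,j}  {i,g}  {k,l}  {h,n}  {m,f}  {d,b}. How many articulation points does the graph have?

Removing d increases the component count from 1 to 2, so d is a cut vertex.
By contrast removing j leaves 1 component; it is not a cut vertex. No other vertex is a cut vertex either.

1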